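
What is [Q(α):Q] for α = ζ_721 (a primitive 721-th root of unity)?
[Q(α):Q] = 612

The minimal polynomial of ζ_721 over Q is the 721-th cyclotomic polynomial Φ_721(x), which is irreducible over Q and has degree φ(721) = 612. Hence [Q(α):Q] = φ(721) = 612.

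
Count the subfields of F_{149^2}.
F_{149^2} has 2 subfields

The subfields of F_{p^n} are exactly the fields F_{p^d} for d | n (each is the fixed field of the unique index-d subgroup of Gal(F_{p^n}/F_p) ≅ Z/nZ). The divisors of n = 2 are {1, 2}, giving 2 subfields: F_{149^1}, F_{149^2}.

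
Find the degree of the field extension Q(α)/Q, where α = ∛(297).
[Q(α):Q] = 3

The minimal polynomial of α is x^3 - 297, irreducible over Q since 297 is not a perfect cube (so x^3 - 297 has no rational root). Hence [Q(α):Q] = deg(m_α) = 3.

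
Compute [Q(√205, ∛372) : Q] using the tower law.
[Q(√205, ∛372) : Q] = 6

Let L = Q(√205, ∛372). Since Q(√205) ⊂ L and [Q(√205):Q] = 2, the tower law gives 2 | [L:Q]. Likewise Q(∛372) ⊂ L with [Q(∛372):Q] = 3 (because 372 is not a perfect cube), so 3 | [L:Q]. As gcd(2,3) = 1, [L:Q] is divisible by 6. Conversely L is generated over Q by √205 and ∛372, so [L:Q] ≤ 2·3 = 6. Therefore [Q(√205, ∛372) : Q] = 6.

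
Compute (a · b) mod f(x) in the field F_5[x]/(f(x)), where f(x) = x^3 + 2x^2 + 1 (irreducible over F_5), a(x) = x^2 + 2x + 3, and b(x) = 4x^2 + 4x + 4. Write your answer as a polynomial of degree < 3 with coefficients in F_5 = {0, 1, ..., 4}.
a · b ≡ x^2 + x + 3 (mod f(x))

Multiply in F_5[x]: a(x)·b(x) = (x^2 + 2x + 3)·(4x^2 + 4x + 4) = 4x^4 + 2x^3 + 4x^2 + 2. This has degree ≥ 3, so divide by f(x) over F_5: 4x^4 + 2x^3 + 4x^2 + 2 = (4x + 4)·(x^3 + 2x^2 + 1) + (x^2 + x + 3). Hence a·b ≡ x^2 + x + 3 (mod f). (F_5[x]/(f) is a field with 5^3 = 125 elements since f is irreducible of degree 3.)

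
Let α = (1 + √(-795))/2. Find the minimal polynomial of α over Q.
m_α(x) = x^2 - x + 199

From 2α - 1 = √(-795), squaring gives (2α - 1)^2 = -795, i.e. 4α^2 - 4α + 1 = -795, so α^2 - α + (1 + 795)/4 = 0. Since -795 ≡ 1 (mod 4), (1 + 795)/4 = 199 ∈ Z. The polynomial x^2 - x + 199 has discriminant 1 - 4·(199) = -795, which is not a perfect square in Q (d = -795 is squarefree and ≠ 1), so x^2 - x + 199 is irreducible over Q. It is the minimal polynomial of α.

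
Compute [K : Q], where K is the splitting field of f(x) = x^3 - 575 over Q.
[K : Q] = 6

The roots of x^3 - 575 are ∛575, ω∛575, ω^2∛575 where ω = e^(2πi/3) is a primitive cube root of unity, so K = Q(∛575, ω). Now [Q(∛575):Q] = 3 (since 575 is not a perfect cube, x^3 - 575 is irreducible) and [Q(ω):Q] = 2. Both 2 and 3 divide [K:Q], and [K:Q] ≤ 3·2 = 6, so [K:Q] = 6. (Equivalently: Q(∛575) ⊂ R but ω ∉ R, so [K : Q(∛575)] = 2.)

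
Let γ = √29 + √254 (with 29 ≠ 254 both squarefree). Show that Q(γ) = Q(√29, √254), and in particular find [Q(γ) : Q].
[Q(γ) : Q] = 4 (equivalently, Q(γ) = Q(√29, √254))

Obviously Q(γ) ⊆ Q(√29, √254), and [Q(√29, √254):Q] = 4 (since 29, 254 are distinct squarefree integers > 1 with 7366 not a perfect square). To show equality we compute the minimal polynomial of γ. From γ = √29 + √254: γ^2 = 29 + 2√(7366) + 254 = 283 + 2√(7366), so γ^2 - 283 = 2√(7366); squaring, (γ^2 - 283)^2 = 4·7366, i.e. γ^4 - 566γ^2 + 80089 - 29464 = 0, i.e. γ^4 - 566γ^2 + 50625 = 0. So γ is a root of x^4 - 566x^2 + 50625. This polynomial is irreducible over Q: it has no rational root (each ±√29 ± √254 is irrational), and any factorization into two quadratics over Q would force √(7366) ∈ Q (pairing opposite roots) or √29, √254 ∈ Q (other pairings), all impossible. Hence [Q(γ):Q] = 4 = [Q(√29, √254):Q], so Q(γ) = Q(√29, √254).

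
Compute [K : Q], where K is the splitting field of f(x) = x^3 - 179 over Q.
[K : Q] = 6

The roots of x^3 - 179 are ∛179, ω∛179, ω^2∛179 where ω = e^(2πi/3) is a primitive cube root of unity, so K = Q(∛179, ω). Now [Q(∛179):Q] = 3 (since 179 is not a perfect cube, x^3 - 179 is irreducible) and [Q(ω):Q] = 2. Both 2 and 3 divide [K:Q], and [K:Q] ≤ 3·2 = 6, so [K:Q] = 6. (Equivalently: Q(∛179) ⊂ R but ω ∉ R, so [K : Q(∛179)] = 2.)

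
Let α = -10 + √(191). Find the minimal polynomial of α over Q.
m_α(x) = x^2 + 20x - 91

From α + 10 = √(191), squaring gives (α + 10)^2 = 191, i.e. α^2 + 20α + 100 = 191, so α^2 + 20α - 91 = 0. The discriminant of x^2 + 20x - 91 is (20)^2 - 4·(-91) = 400 + 364 = 764, and 4·(191) is not a perfect square in Q since 191 is squarefree and ≠ 1. Hence x^2 + 20x - 91 is irreducible over Q and is the minimal polynomial of α.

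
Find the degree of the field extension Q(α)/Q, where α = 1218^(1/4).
[Q(α):Q] = 4

α is a root of x^4 - 1218. By Eisenstein's criterion at the prime p = 2 (which divides the constant term 1218 but p^2 = 4 does not, since 1218 is squarefree), x^4 - 1218 is irreducible over Q. Hence [Q(α):Q] = 4.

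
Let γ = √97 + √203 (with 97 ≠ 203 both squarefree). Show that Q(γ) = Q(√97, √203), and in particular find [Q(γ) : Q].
[Q(γ) : Q] = 4 (equivalently, Q(γ) = Q(√97, √203))

Obviously Q(γ) ⊆ Q(√97, √203), and [Q(√97, √203):Q] = 4 (since 97, 203 are distinct squarefree integers > 1 with 19691 not a perfect square). To show equality we compute the minimal polynomial of γ. From γ = √97 + √203: γ^2 = 97 + 2√(19691) + 203 = 300 + 2√(19691), so γ^2 - 300 = 2√(19691); squaring, (γ^2 - 300)^2 = 4·19691, i.e. γ^4 - 600γ^2 + 90000 - 78764 = 0, i.e. γ^4 - 600γ^2 + 11236 = 0. So γ is a root of x^4 - 600x^2 + 11236. This polynomial is irreducible over Q: it has no rational root (each ±√97 ± √203 is irrational), and any factorization into two quadratics over Q would force √(19691) ∈ Q (pairing opposite roots) or √97, √203 ∈ Q (other pairings), all impossible. Hence [Q(γ):Q] = 4 = [Q(√97, √203):Q], so Q(γ) = Q(√97, √203).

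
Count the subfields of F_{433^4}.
F_{433^4} has 3 subfields

The subfields of F_{p^n} are exactly the fields F_{p^d} for d | n (each is the fixed field of the unique index-d subgroup of Gal(F_{p^n}/F_p) ≅ Z/nZ). The divisors of n = 4 are {1, 2, 4}, giving 3 subfields: F_{433^1}, F_{433^2}, F_{433^4}.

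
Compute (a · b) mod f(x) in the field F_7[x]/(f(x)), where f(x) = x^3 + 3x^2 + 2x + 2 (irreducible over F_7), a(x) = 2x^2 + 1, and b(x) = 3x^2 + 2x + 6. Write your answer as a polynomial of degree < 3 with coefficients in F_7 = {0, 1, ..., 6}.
a · b ≡ 3x^2 + 4x + 6 (mod f(x))

Multiply in F_7[x]: a(x)·b(x) = (2x^2 + 1)·(3x^2 + 2x + 6) = 6x^4 + 4x^3 + x^2 + 2x + 6. This has degree ≥ 3, so divide by f(x) over F_7: 6x^4 + 4x^3 + x^2 + 2x + 6 = (6x)·(x^3 + 3x^2 + 2x + 2) + (3x^2 + 4x + 6). Hence a·b ≡ 3x^2 + 4x + 6 (mod f). (F_7[x]/(f) is a field with 7^3 = 343 elements since f is irreducible of degree 3.)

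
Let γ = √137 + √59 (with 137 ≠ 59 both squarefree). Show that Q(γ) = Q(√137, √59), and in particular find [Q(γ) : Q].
[Q(γ) : Q] = 4 (equivalently, Q(γ) = Q(√137, √59))

Obviously Q(γ) ⊆ Q(√137, √59), and [Q(√137, √59):Q] = 4 (since 137, 59 are distinct squarefree integers > 1 with 8083 not a perfect square). To show equality we compute the minimal polynomial of γ. From γ = √137 + √59: γ^2 = 137 + 2√(8083) + 59 = 196 + 2√(8083), so γ^2 - 196 = 2√(8083); squaring, (γ^2 - 196)^2 = 4·8083, i.e. γ^4 - 392γ^2 + 38416 - 32332 = 0, i.e. γ^4 - 392γ^2 + 6084 = 0. So γ is a root of x^4 - 392x^2 + 6084. This polynomial is irreducible over Q: it has no rational root (each ±√137 ± √59 is irrational), and any factorization into two quadratics over Q would force √(8083) ∈ Q (pairing opposite roots) or √137, √59 ∈ Q (other pairings), all impossible. Hence [Q(γ):Q] = 4 = [Q(√137, √59):Q], so Q(γ) = Q(√137, √59).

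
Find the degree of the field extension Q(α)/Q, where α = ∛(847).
[Q(α):Q] = 3

The minimal polynomial of α is x^3 - 847, irreducible over Q since 847 is not a perfect cube (so x^3 - 847 has no rational root). Hence [Q(α):Q] = deg(m_α) = 3.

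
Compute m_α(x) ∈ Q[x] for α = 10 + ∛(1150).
m_α(x) = x^3 - 30x^2 + 300x - 2150

Set β = α - 10 = ∛(1150), so β^3 = 1150. Then (α - 10)^3 - 1150 = 0, i.e. α is a root of g(x) = (x - 10)^3 - 1150 = x^3 - 30x^2 + 300x - 2150. Since g(x) = h(x - 10) where h(x) = x^3 - 1150, and h is irreducible over Q (because 1150 is not a perfect cube, so h has no rational root, and a monic cubic with no rational root is irreducible), g is also irreducible (irreducibility is preserved under the substitution x → x - 10). Hence m_α(x) = x^3 - 30x^2 + 300x - 2150.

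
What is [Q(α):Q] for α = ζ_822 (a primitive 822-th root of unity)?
[Q(α):Q] = 272

The minimal polynomial of ζ_822 over Q is the 822-th cyclotomic polynomial Φ_822(x), which is irreducible over Q and has degree φ(822) = 272. Hence [Q(α):Q] = φ(822) = 272.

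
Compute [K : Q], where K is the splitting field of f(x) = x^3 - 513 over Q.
[K : Q] = 6

The roots of x^3 - 513 are ∛513, ω∛513, ω^2∛513 where ω = e^(2πi/3) is a primitive cube root of unity, so K = Q(∛513, ω). Now [Q(∛513):Q] = 3 (since 513 is not a perfect cube, x^3 - 513 is irreducible) and [Q(ω):Q] = 2. Both 2 and 3 divide [K:Q], and [K:Q] ≤ 3·2 = 6, so [K:Q] = 6. (Equivalently: Q(∛513) ⊂ R but ω ∉ R, so [K : Q(∛513)] = 2.)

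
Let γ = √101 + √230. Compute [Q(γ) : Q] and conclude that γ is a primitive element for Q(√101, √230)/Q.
[Q(γ) : Q] = 4 (equivalently, Q(γ) = Q(√101, √230))

Obviously Q(γ) ⊆ Q(√101, √230), and [Q(√101, √230):Q] = 4 (since 101, 230 are distinct squarefree integers > 1 with 23230 not a perfect square). To show equality we compute the minimal polynomial of γ. From γ = √101 + √230: γ^2 = 101 + 2√(23230) + 230 = 331 + 2√(23230), so γ^2 - 331 = 2√(23230); squaring, (γ^2 - 331)^2 = 4·23230, i.e. γ^4 - 662γ^2 + 109561 - 92920 = 0, i.e. γ^4 - 662γ^2 + 16641 = 0. So γ is a root of x^4 - 662x^2 + 16641. This polynomial is irreducible over Q: it has no rational root (each ±√101 ± √230 is irrational), and any factorization into two quadratics over Q would force √(23230) ∈ Q (pairing opposite roots) or √101, √230 ∈ Q (other pairings), all impossible. Hence [Q(γ):Q] = 4 = [Q(√101, √230):Q], so Q(γ) = Q(√101, √230).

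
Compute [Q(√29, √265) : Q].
[Q(√29, √265) : Q] = 4

[Q(√29):Q] = 2 (min poly x^2 - 29, irreducible since 29 is squarefree > 1). For the top step, suppose √265 ∈ Q(√29), say √265 = c + d√29 with c, d ∈ Q. Squaring: 265 = c^2 + 29d^2 + 2cd√29. Since √29 ∉ Q this forces 2cd = 0. If d = 0 then √265 = c ∈ Q, contradicting 265 squarefree > 1. If c = 0 then 265 = 29d^2, so 29·265 = (29d)^2 is a perfect square in Q — but 29·265 = 7685 is not a perfect square (since 29 and 265 are distinct squarefree integers). Contradiction. Hence √265 ∉ Q(√29), so x^2 - 265 stays irreducible over Q(√29) and [Q(√29, √265) : Q(√29)] = 2. By the tower law, [Q(√29, √265) : Q] = 2 · 2 = 4.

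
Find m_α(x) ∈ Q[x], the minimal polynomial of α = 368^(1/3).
m_α(x) = x^3 - 368

α satisfies α^3 = 368, so x^3 - 368 annihilates α. By the rational root test, a rational root p/q (in lowest terms) of x^3 - 368 would satisfy p^3 = 368 q^3, forcing q = 1 and p^3 = 368; but 368 is not a perfect cube, contradiction. A monic cubic over Q with no rational root is irreducible (any nontrivial factorization would include a linear factor). Hence x^3 - 368 is the minimal polynomial of α, and in particular [Q(α):Q] = 3.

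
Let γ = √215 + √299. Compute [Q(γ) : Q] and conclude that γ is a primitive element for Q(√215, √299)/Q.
[Q(γ) : Q] = 4 (equivalently, Q(γ) = Q(√215, √299))

Obviously Q(γ) ⊆ Q(√215, √299), and [Q(√215, √299):Q] = 4 (since 215, 299 are distinct squarefree integers > 1 with 64285 not a perfect square). To show equality we compute the minimal polynomial of γ. From γ = √215 + √299: γ^2 = 215 + 2√(64285) + 299 = 514 + 2√(64285), so γ^2 - 514 = 2√(64285); squaring, (γ^2 - 514)^2 = 4·64285, i.e. γ^4 - 1028γ^2 + 264196 - 257140 = 0, i.e. γ^4 - 1028γ^2 + 7056 = 0. So γ is a root of x^4 - 1028x^2 + 7056. This polynomial is irreducible over Q: it has no rational root (each ±√215 ± √299 is irrational), and any factorization into two quadratics over Q would force √(64285) ∈ Q (pairing opposite roots) or √215, √299 ∈ Q (other pairings), all impossible. Hence [Q(γ):Q] = 4 = [Q(√215, √299):Q], so Q(γ) = Q(√215, √299).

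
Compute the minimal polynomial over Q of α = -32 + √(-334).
m_α(x) = x^2 + 64x + 1358

From α + 32 = √(-334), squaring gives (α + 32)^2 = -334, i.e. α^2 + 64α + 1024 = -334, so α^2 + 64α + 1358 = 0. The discriminant of x^2 + 64x + 1358 is (64)^2 - 4·(1358) = 4096 - 5432 = -1336, and 4·(-334) is not a perfect square in Q since -334 is squarefree and ≠ 1. Hence x^2 + 64x + 1358 is irreducible over Q and is the minimal polynomial of α.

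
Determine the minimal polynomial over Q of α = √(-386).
m_α(x) = x^2 + 386

α satisfies α^2 + 386 = 0, so x^2 + 386 annihilates α. Since d = -386 is squarefree and ≠ 1, it is not a perfect square in Q, so x^2 + 386 has no rational root and is therefore irreducible over Q (a degree-2 polynomial over a field is irreducible iff it has no root). Hence m_α(x) = x^2 + 386.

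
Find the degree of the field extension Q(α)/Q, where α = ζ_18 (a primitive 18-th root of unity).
[Q(α):Q] = 6

The minimal polynomial of ζ_18 over Q is the 18-th cyclotomic polynomial Φ_18(x), which is irreducible over Q and has degree φ(18) = 6. Hence [Q(α):Q] = φ(18) = 6.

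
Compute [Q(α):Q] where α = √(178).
[Q(α):Q] = 2

[Q(α):Q] equals the degree of the minimal polynomial of α. Here α^2 = 178 and x^2 - 178 is irreducible (d = 178 is squarefree, ≠ 1, hence not a square), so deg(m_α) = 2. Thus [Q(α):Q] = 2.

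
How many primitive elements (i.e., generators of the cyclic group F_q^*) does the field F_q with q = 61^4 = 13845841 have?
There are φ(13845840) = 3571200 primitive elements

F_q^* is cyclic of order q - 1 = 13845840. A cyclic group of order m has exactly φ(m) generators. Here m = 13845840 = 2^4 · 3 · 5 · 31 · 1861, so the number of primitive elements is φ(13845840) = 3571200.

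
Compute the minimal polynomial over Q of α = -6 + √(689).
m_α(x) = x^2 + 12x - 653

From α + 6 = √(689), squaring gives (α + 6)^2 = 689, i.e. α^2 + 12α + 36 = 689, so α^2 + 12α - 653 = 0. The discriminant of x^2 + 12x - 653 is (12)^2 - 4·(-653) = 144 + 2612 = 2756, and 4·(689) is not a perfect square in Q since 689 is squarefree and ≠ 1. Hence x^2 + 12x - 653 is irreducible over Q and is the minimal polynomial of α.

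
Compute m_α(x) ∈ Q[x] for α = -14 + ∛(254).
m_α(x) = x^3 + 42x^2 + 588x + 2490

Set β = α + 14 = ∛(254), so β^3 = 254. Then (α + 14)^3 - 254 = 0, i.e. α is a root of g(x) = (x + 14)^3 - 254 = x^3 + 42x^2 + 588x + 2490. Since g(x) = h(x + 14) where h(x) = x^3 - 254, and h is irreducible over Q (because 254 is not a perfect cube, so h has no rational root, and a monic cubic with no rational root is irreducible), g is also irreducible (irreducibility is preserved under the substitution x → x + 14). Hence m_α(x) = x^3 + 42x^2 + 588x + 2490.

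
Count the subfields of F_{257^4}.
F_{257^4} has 3 subfields

The subfields of F_{p^n} are exactly the fields F_{p^d} for d | n (each is the fixed field of the unique index-d subgroup of Gal(F_{p^n}/F_p) ≅ Z/nZ). The divisors of n = 4 are {1, 2, 4}, giving 3 subfields: F_{257^1}, F_{257^2}, F_{257^4}.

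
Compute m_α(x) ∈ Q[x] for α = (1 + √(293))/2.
m_α(x) = x^2 - x - 73

From 2α - 1 = √(293), squaring gives (2α - 1)^2 = 293, i.e. 4α^2 - 4α + 1 = 293, so α^2 - α + (1 - 293)/4 = 0. Since 293 ≡ 1 (mod 4), (1 - 293)/4 = -73 ∈ Z. The polynomial x^2 - x - 73 has discriminant 1 - 4·(-73) = 293, which is not a perfect square in Q (d = 293 is squarefree and ≠ 1), so x^2 - x - 73 is irreducible over Q. It is the minimal polynomial of α.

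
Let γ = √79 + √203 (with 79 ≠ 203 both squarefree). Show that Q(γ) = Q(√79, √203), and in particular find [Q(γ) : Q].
[Q(γ) : Q] = 4 (equivalently, Q(γ) = Q(√79, √203))

Obviously Q(γ) ⊆ Q(√79, √203), and [Q(√79, √203):Q] = 4 (since 79, 203 are distinct squarefree integers > 1 with 16037 not a perfect square). To show equality we compute the minimal polynomial of γ. From γ = √79 + √203: γ^2 = 79 + 2√(16037) + 203 = 282 + 2√(16037), so γ^2 - 282 = 2√(16037); squaring, (γ^2 - 282)^2 = 4·16037, i.e. γ^4 - 564γ^2 + 79524 - 64148 = 0, i.e. γ^4 - 564γ^2 + 15376 = 0. So γ is a root of x^4 - 564x^2 + 15376. This polynomial is irreducible over Q: it has no rational root (each ±√79 ± √203 is irrational), and any factorization into two quadratics over Q would force √(16037) ∈ Q (pairing opposite roots) or √79, √203 ∈ Q (other pairings), all impossible. Hence [Q(γ):Q] = 4 = [Q(√79, √203):Q], so Q(γ) = Q(√79, √203).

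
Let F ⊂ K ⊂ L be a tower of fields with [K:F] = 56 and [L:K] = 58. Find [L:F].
[L:F] = 3248

The tower law says that for any tower of field extensions F ⊂ K ⊂ L with finite degrees, [L:F] = [L:K] · [K:F]. Here this gives [L:F] = 58 · 56 = 3248.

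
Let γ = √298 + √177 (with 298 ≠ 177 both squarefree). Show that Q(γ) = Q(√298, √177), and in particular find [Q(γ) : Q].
[Q(γ) : Q] = 4 (equivalently, Q(γ) = Q(√298, √177))

Obviously Q(γ) ⊆ Q(√298, √177), and [Q(√298, √177):Q] = 4 (since 298, 177 are distinct squarefree integers > 1 with 52746 not a perfect square). To show equality we compute the minimal polynomial of γ. From γ = √298 + √177: γ^2 = 298 + 2√(52746) + 177 = 475 + 2√(52746), so γ^2 - 475 = 2√(52746); squaring, (γ^2 - 475)^2 = 4·52746, i.e. γ^4 - 950γ^2 + 225625 - 210984 = 0, i.e. γ^4 - 950γ^2 + 14641 = 0. So γ is a root of x^4 - 950x^2 + 14641. This polynomial is irreducible over Q: it has no rational root (each ±√298 ± √177 is irrational), and any factorization into two quadratics over Q would force √(52746) ∈ Q (pairing opposite roots) or √298, √177 ∈ Q (other pairings), all impossible. Hence [Q(γ):Q] = 4 = [Q(√298, √177):Q], so Q(γ) = Q(√298, √177).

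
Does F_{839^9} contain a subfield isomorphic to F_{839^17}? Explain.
No: F_{839^17} is not a subfield of F_{839^9}

F_{p^m} embeds in F_{p^n} iff m | n. Here 17 ∤ 9 (since 9 = 0·17 + 9 with remainder 9 ≠ 0), so F_{839^17} is not a subfield of F_{839^9}. Equivalently: if it were, the tower law would give 17 = [F_{839^17}:F_839] dividing [F_{839^9}:F_839] = 9, contradiction.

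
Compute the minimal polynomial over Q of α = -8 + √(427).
m_α(x) = x^2 + 16x - 363

From α + 8 = √(427), squaring gives (α + 8)^2 = 427, i.e. α^2 + 16α + 64 = 427, so α^2 + 16α - 363 = 0. The discriminant of x^2 + 16x - 363 is (16)^2 - 4·(-363) = 256 + 1452 = 1708, and 4·(427) is not a perfect square in Q since 427 is squarefree and ≠ 1. Hence x^2 + 16x - 363 is irreducible over Q and is the minimal polynomial of α.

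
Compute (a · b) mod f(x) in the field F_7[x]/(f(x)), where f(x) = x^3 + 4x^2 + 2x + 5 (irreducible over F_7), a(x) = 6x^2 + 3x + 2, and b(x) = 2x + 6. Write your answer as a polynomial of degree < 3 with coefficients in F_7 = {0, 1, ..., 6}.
a · b ≡ x^2 + 5x + 1 (mod f(x))

Multiply in F_7[x]: a(x)·b(x) = (6x^2 + 3x + 2)·(2x + 6) = 5x^3 + x + 5. This has degree ≥ 3, so divide by f(x) over F_7: 5x^3 + x + 5 = (5)·(x^3 + 4x^2 + 2x + 5) + (x^2 + 5x + 1). Hence a·b ≡ x^2 + 5x + 1 (mod f). (F_7[x]/(f) is a field with 7^3 = 343 elements since f is irreducible of degree 3.)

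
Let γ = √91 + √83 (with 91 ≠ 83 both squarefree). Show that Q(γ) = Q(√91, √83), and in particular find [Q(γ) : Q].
[Q(γ) : Q] = 4 (equivalently, Q(γ) = Q(√91, √83))

Obviously Q(γ) ⊆ Q(√91, √83), and [Q(√91, √83):Q] = 4 (since 91, 83 are distinct squarefree integers > 1 with 7553 not a perfect square). To show equality we compute the minimal polynomial of γ. From γ = √91 + √83: γ^2 = 91 + 2√(7553) + 83 = 174 + 2√(7553), so γ^2 - 174 = 2√(7553); squaring, (γ^2 - 174)^2 = 4·7553, i.e. γ^4 - 348γ^2 + 30276 - 30212 = 0, i.e. γ^4 - 348γ^2 + 64 = 0. So γ is a root of x^4 - 348x^2 + 64. This polynomial is irreducible over Q: it has no rational root (each ±√91 ± √83 is irrational), and any factorization into two quadratics over Q would force √(7553) ∈ Q (pairing opposite roots) or √91, √83 ∈ Q (other pairings), all impossible. Hence [Q(γ):Q] = 4 = [Q(√91, √83):Q], so Q(γ) = Q(√91, √83).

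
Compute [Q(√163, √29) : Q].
[Q(√163, √29) : Q] = 4

[Q(√163):Q] = 2 (min poly x^2 - 163, irreducible since 163 is squarefree > 1). For the top step, suppose √29 ∈ Q(√163), say √29 = c + d√163 with c, d ∈ Q. Squaring: 29 = c^2 + 163d^2 + 2cd√163. Since √163 ∉ Q this forces 2cd = 0. If d = 0 then √29 = c ∈ Q, contradicting 29 squarefree > 1. If c = 0 then 29 = 163d^2, so 163·29 = (163d)^2 is a perfect square in Q — but 163·29 = 4727 is not a perfect square (since 163 and 29 are distinct squarefree integers). Contradiction. Hence √29 ∉ Q(√163), so x^2 - 29 stays irreducible over Q(√163) and [Q(√163, √29) : Q(√163)] = 2. By the tower law, [Q(√163, √29) : Q] = 2 · 2 = 4.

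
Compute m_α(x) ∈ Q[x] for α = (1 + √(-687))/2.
m_α(x) = x^2 - x + 172

From 2α - 1 = √(-687), squaring gives (2α - 1)^2 = -687, i.e. 4α^2 - 4α + 1 = -687, so α^2 - α + (1 + 687)/4 = 0. Since -687 ≡ 1 (mod 4), (1 + 687)/4 = 172 ∈ Z. The polynomial x^2 - x + 172 has discriminant 1 - 4·(172) = -687, which is not a perfect square in Q (d = -687 is squarefree and ≠ 1), so x^2 - x + 172 is irreducible over Q. It is the minimal polynomial of α.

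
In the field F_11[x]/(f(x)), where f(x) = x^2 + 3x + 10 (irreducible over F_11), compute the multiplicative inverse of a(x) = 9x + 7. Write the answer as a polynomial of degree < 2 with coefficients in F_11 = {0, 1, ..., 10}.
a(x)^(-1) ≡ 9x + 9 (mod f(x))

Since f is irreducible over F_11, F_11[x]/(f) is a field and a(x) ≠ 0 has an inverse. Apply the extended Euclidean algorithm to f(x) and a(x) in F_11[x]: f(x) = (5x + 5)·a(x) + (8). The last nonzero remainder is the constant 8 = gcd(f, a) in F_11. Back-substituting through the division chain expresses 8 = s(x)·a(x) + t(x)·f(x) with s(x) ≡ 6x + 6 (mod f), so (6x + 6)·a(x) ≡ 8 (mod f). Multiplying by 8^(-1) ≡ 7 in F_11 gives a(x)^(-1) ≡ 7·(6x + 6) ≡ 9x + 9 (mod f). Check: (9x + 7)·(9x + 9) = 4x^2 + x + 8 ≡ 1 (mod x^2 + 3x + 10).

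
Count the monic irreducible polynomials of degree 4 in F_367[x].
There are 4535248008 monic irreducible polynomials of degree 4 over F_367

Each element of F_{367^4} that lies in no proper subfield is a root of exactly one monic irreducible of degree 4 over F_367, and each such polynomial has 4 distinct roots in F_{367^4}. By Möbius inversion the count is N_367(4) = (1/4) Σ_{d|4} μ(4/d) · 367^d = (1/4)(μ(4)·367^1 + μ(2)·367^2 + μ(1)·367^4) = 18140992032/4 = 4535248008.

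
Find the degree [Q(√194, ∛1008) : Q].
[Q(√194, ∛1008) : Q] = 6

Let L = Q(√194, ∛1008). Since Q(√194) ⊂ L and [Q(√194):Q] = 2, the tower law gives 2 | [L:Q]. Likewise Q(∛1008) ⊂ L with [Q(∛1008):Q] = 3 (because 1008 is not a perfect cube), so 3 | [L:Q]. As gcd(2,3) = 1, [L:Q] is divisible by 6. Conversely L is generated over Q by √194 and ∛1008, so [L:Q] ≤ 2·3 = 6. Therefore [Q(√194, ∛1008) : Q] = 6.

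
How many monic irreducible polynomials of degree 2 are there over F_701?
There are 245350 monic irreducible polynomials of degree 2 over F_701

Each element of F_{701^2} that lies in no proper subfield is a root of exactly one monic irreducible of degree 2 over F_701, and each such polynomial has 2 distinct roots in F_{701^2}. By Möbius inversion the count is N_701(2) = (1/2) Σ_{d|2} μ(2/d) · 701^d = (1/2)(μ(2)·701^1 + μ(1)·701^2) = 490700/2 = 245350.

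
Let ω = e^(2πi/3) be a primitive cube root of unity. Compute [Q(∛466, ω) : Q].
[Q(∛466, ω) : Q] = 6

[Q(∛466):Q] = 3 (min poly x^3 - 466, irreducible since 466 is not a perfect cube). [Q(ω):Q] = 2 (min poly x^2 + x + 1). Since Q(∛466) ⊂ R and ω ∉ R, we have ω ∉ Q(∛466), so x^2 + x + 1 remains irreducible over Q(∛466) and [Q(∛466, ω) : Q(∛466)] = 2. By the tower law, [Q(∛466, ω) : Q] = 3 · 2 = 6. (In fact Q(∛466, ω) is the splitting field of x^3 - 466 over Q.)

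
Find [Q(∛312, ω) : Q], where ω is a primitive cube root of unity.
[Q(∛312, ω) : Q] = 6

[Q(∛312):Q] = 3 (min poly x^3 - 312, irreducible since 312 is not a perfect cube). [Q(ω):Q] = 2 (min poly x^2 + x + 1). Since Q(∛312) ⊂ R and ω ∉ R, we have ω ∉ Q(∛312), so x^2 + x + 1 remains irreducible over Q(∛312) and [Q(∛312, ω) : Q(∛312)] = 2. By the tower law, [Q(∛312, ω) : Q] = 3 · 2 = 6. (In fact Q(∛312, ω) is the splitting field of x^3 - 312 over Q.)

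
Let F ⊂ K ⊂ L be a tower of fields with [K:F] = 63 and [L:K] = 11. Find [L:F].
[L:F] = 693

The tower law says that for any tower of field extensions F ⊂ K ⊂ L with finite degrees, [L:F] = [L:K] · [K:F]. Here this gives [L:F] = 11 · 63 = 693.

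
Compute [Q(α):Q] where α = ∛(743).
[Q(α):Q] = 3

The minimal polynomial of α is x^3 - 743, irreducible over Q since 743 is not a perfect cube (so x^3 - 743 has no rational root). Hence [Q(α):Q] = deg(m_α) = 3.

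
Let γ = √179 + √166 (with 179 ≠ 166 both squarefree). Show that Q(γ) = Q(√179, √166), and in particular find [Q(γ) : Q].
[Q(γ) : Q] = 4 (equivalently, Q(γ) = Q(√179, √166))

Obviously Q(γ) ⊆ Q(√179, √166), and [Q(√179, √166):Q] = 4 (since 179, 166 are distinct squarefree integers > 1 with 29714 not a perfect square). To show equality we compute the minimal polynomial of γ. From γ = √179 + √166: γ^2 = 179 + 2√(29714) + 166 = 345 + 2√(29714), so γ^2 - 345 = 2√(29714); squaring, (γ^2 - 345)^2 = 4·29714, i.e. γ^4 - 690γ^2 + 119025 - 118856 = 0, i.e. γ^4 - 690γ^2 + 169 = 0. So γ is a root of x^4 - 690x^2 + 169. This polynomial is irreducible over Q: it has no rational root (each ±√179 ± √166 is irrational), and any factorization into two quadratics over Q would force √(29714) ∈ Q (pairing opposite roots) or √179, √166 ∈ Q (other pairings), all impossible. Hence [Q(γ):Q] = 4 = [Q(√179, √166):Q], so Q(γ) = Q(√179, √166).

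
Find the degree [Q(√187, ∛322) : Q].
[Q(√187, ∛322) : Q] = 6

Let L = Q(√187, ∛322). Since Q(√187) ⊂ L and [Q(√187):Q] = 2, the tower law gives 2 | [L:Q]. Likewise Q(∛322) ⊂ L with [Q(∛322):Q] = 3 (because 322 is not a perfect cube), so 3 | [L:Q]. As gcd(2,3) = 1, [L:Q] is divisible by 6. Conversely L is generated over Q by √187 and ∛322, so [L:Q] ≤ 2·3 = 6. Therefore [Q(√187, ∛322) : Q] = 6.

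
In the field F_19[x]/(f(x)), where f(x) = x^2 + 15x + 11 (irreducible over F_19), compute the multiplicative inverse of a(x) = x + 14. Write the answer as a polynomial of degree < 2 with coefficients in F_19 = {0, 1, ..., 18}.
a(x)^(-1) ≡ 13x + 13 (mod f(x))

Since f is irreducible over F_19, F_19[x]/(f) is a field and a(x) ≠ 0 has an inverse. Apply the extended Euclidean algorithm to f(x) and a(x) in F_19[x]: f(x) = (x + 1)·a(x) + (16). The last nonzero remainder is the constant 16 = gcd(f, a) in F_19. Back-substituting through the division chain expresses 16 = s(x)·a(x) + t(x)·f(x) with s(x) ≡ 18x + 18 (mod f), so (18x + 18)·a(x) ≡ 16 (mod f). Multiplying by 16^(-1) ≡ 6 in F_19 gives a(x)^(-1) ≡ 6·(18x + 18) ≡ 13x + 13 (mod f). Check: (x + 14)·(13x + 13) = 13x^2 + 5x + 11 ≡ 1 (mod x^2 + 15x + 11).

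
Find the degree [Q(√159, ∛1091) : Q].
[Q(√159, ∛1091) : Q] = 6

Let L = Q(√159, ∛1091). Since Q(√159) ⊂ L and [Q(√159):Q] = 2, the tower law gives 2 | [L:Q]. Likewise Q(∛1091) ⊂ L with [Q(∛1091):Q] = 3 (because 1091 is not a perfect cube), so 3 | [L:Q]. As gcd(2,3) = 1, [L:Q] is divisible by 6. Conversely L is generated over Q by √159 and ∛1091, so [L:Q] ≤ 2·3 = 6. Therefore [Q(√159, ∛1091) : Q] = 6.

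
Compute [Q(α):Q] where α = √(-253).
[Q(α):Q] = 2

[Q(α):Q] equals the degree of the minimal polynomial of α. Here α^2 = -253 and x^2 + 253 is irreducible (d = -253 is squarefree, ≠ 1, hence not a square), so deg(m_α) = 2. Thus [Q(α):Q] = 2.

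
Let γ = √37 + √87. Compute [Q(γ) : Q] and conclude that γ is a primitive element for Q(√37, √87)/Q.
[Q(γ) : Q] = 4 (equivalently, Q(γ) = Q(√37, √87))

Obviously Q(γ) ⊆ Q(√37, √87), and [Q(√37, √87):Q] = 4 (since 37, 87 are distinct squarefree integers > 1 with 3219 not a perfect square). To show equality we compute the minimal polynomial of γ. From γ = √37 + √87: γ^2 = 37 + 2√(3219) + 87 = 124 + 2√(3219), so γ^2 - 124 = 2√(3219); squaring, (γ^2 - 124)^2 = 4·3219, i.e. γ^4 - 248γ^2 + 15376 - 12876 = 0, i.e. γ^4 - 248γ^2 + 2500 = 0. So γ is a root of x^4 - 248x^2 + 2500. This polynomial is irreducible over Q: it has no rational root (each ±√37 ± √87 is irrational), and any factorization into two quadratics over Q would force √(3219) ∈ Q (pairing opposite roots) or √37, √87 ∈ Q (other pairings), all impossible. Hence [Q(γ):Q] = 4 = [Q(√37, √87):Q], so Q(γ) = Q(√37, √87).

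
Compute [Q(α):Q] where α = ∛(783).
[Q(α):Q] = 3

The minimal polynomial of α is x^3 - 783, irreducible over Q since 783 is not a perfect cube (so x^3 - 783 has no rational root). Hence [Q(α):Q] = deg(m_α) = 3.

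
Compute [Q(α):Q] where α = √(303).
[Q(α):Q] = 2

[Q(α):Q] equals the degree of the minimal polynomial of α. Here α^2 = 303 and x^2 - 303 is irreducible (d = 303 is squarefree, ≠ 1, hence not a square), so deg(m_α) = 2. Thus [Q(α):Q] = 2.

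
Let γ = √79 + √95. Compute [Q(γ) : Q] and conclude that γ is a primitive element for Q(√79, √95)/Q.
[Q(γ) : Q] = 4 (equivalently, Q(γ) = Q(√79, √95))

Obviously Q(γ) ⊆ Q(√79, √95), and [Q(√79, √95):Q] = 4 (since 79, 95 are distinct squarefree integers > 1 with 7505 not a perfect square). To show equality we compute the minimal polynomial of γ. From γ = √79 + √95: γ^2 = 79 + 2√(7505) + 95 = 174 + 2√(7505), so γ^2 - 174 = 2√(7505); squaring, (γ^2 - 174)^2 = 4·7505, i.e. γ^4 - 348γ^2 + 30276 - 30020 = 0, i.e. γ^4 - 348γ^2 + 256 = 0. So γ is a root of x^4 - 348x^2 + 256. This polynomial is irreducible over Q: it has no rational root (each ±√79 ± √95 is irrational), and any factorization into two quadratics over Q would force √(7505) ∈ Q (pairing opposite roots) or √79, √95 ∈ Q (other pairings), all impossible. Hence [Q(γ):Q] = 4 = [Q(√79, √95):Q], so Q(γ) = Q(√79, √95).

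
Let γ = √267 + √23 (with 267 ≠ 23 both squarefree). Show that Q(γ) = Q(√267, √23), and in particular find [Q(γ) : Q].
[Q(γ) : Q] = 4 (equivalently, Q(γ) = Q(√267, √23))

Obviously Q(γ) ⊆ Q(√267, √23), and [Q(√267, √23):Q] = 4 (since 267, 23 are distinct squarefree integers > 1 with 6141 not a perfect square). To show equality we compute the minimal polynomial of γ. From γ = √267 + √23: γ^2 = 267 + 2√(6141) + 23 = 290 + 2√(6141), so γ^2 - 290 = 2√(6141); squaring, (γ^2 - 290)^2 = 4·6141, i.e. γ^4 - 580γ^2 + 84100 - 24564 = 0, i.e. γ^4 - 580γ^2 + 59536 = 0. So γ is a root of x^4 - 580x^2 + 59536. This polynomial is irreducible over Q: it has no rational root (each ±√267 ± √23 is irrational), and any factorization into two quadratics over Q would force √(6141) ∈ Q (pairing opposite roots) or √267, √23 ∈ Q (other pairings), all impossible. Hence [Q(γ):Q] = 4 = [Q(√267, √23):Q], so Q(γ) = Q(√267, √23).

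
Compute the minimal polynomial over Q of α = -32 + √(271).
m_α(x) = x^2 + 64x + 753

From α + 32 = √(271), squaring gives (α + 32)^2 = 271, i.e. α^2 + 64α + 1024 = 271, so α^2 + 64α + 753 = 0. The discriminant of x^2 + 64x + 753 is (64)^2 - 4·(753) = 4096 - 3012 = 1084, and 4·(271) is not a perfect square in Q since 271 is squarefree and ≠ 1. Hence x^2 + 64x + 753 is irreducible over Q and is the minimal polynomial of α.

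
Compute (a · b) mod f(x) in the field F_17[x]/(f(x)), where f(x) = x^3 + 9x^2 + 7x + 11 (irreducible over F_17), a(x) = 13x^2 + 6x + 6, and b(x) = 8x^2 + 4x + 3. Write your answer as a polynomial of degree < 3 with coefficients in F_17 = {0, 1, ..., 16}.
a · b ≡ 5x^2 + 7x (mod f(x))

Multiply in F_17[x]: a(x)·b(x) = (13x^2 + 6x + 6)·(8x^2 + 4x + 3) = 2x^4 + 15x^3 + 9x^2 + 8x + 1. This has degree ≥ 3, so divide by f(x) over F_17: 2x^4 + 15x^3 + 9x^2 + 8x + 1 = (2x + 14)·(x^3 + 9x^2 + 7x + 11) + (5x^2 + 7x). Hence a·b ≡ 5x^2 + 7x (mod f). (F_17[x]/(f) is a field with 17^3 = 4913 elements since f is irreducible of degree 3.)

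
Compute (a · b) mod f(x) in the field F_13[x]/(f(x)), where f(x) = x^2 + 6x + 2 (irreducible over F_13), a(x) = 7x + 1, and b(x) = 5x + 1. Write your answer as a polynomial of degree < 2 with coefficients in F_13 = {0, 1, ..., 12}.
a · b ≡ 10x + 9 (mod f(x))

Multiply in F_13[x]: a(x)·b(x) = (7x + 1)·(5x + 1) = 9x^2 + 12x + 1. This has degree ≥ 2, so divide by f(x) over F_13: 9x^2 + 12x + 1 = (9)·(x^2 + 6x + 2) + (10x + 9). Hence a·b ≡ 10x + 9 (mod f). (F_13[x]/(f) is a field with 13^2 = 169 elements since f is irreducible of degree 2.)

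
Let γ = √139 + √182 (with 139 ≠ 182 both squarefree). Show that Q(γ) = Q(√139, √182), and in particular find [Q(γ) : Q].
[Q(γ) : Q] = 4 (equivalently, Q(γ) = Q(√139, √182))

Obviously Q(γ) ⊆ Q(√139, √182), and [Q(√139, √182):Q] = 4 (since 139, 182 are distinct squarefree integers > 1 with 25298 not a perfect square). To show equality we compute the minimal polynomial of γ. From γ = √139 + √182: γ^2 = 139 + 2√(25298) + 182 = 321 + 2√(25298), so γ^2 - 321 = 2√(25298); squaring, (γ^2 - 321)^2 = 4·25298, i.e. γ^4 - 642γ^2 + 103041 - 101192 = 0, i.e. γ^4 - 642γ^2 + 1849 = 0. So γ is a root of x^4 - 642x^2 + 1849. This polynomial is irreducible over Q: it has no rational root (each ±√139 ± √182 is irrational), and any factorization into two quadratics over Q would force √(25298) ∈ Q (pairing opposite roots) or √139, √182 ∈ Q (other pairings), all impossible. Hence [Q(γ):Q] = 4 = [Q(√139, √182):Q], so Q(γ) = Q(√139, √182).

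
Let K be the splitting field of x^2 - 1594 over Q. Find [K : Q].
[K : Q] = 2

f(x) = x^2 - 1594 factors as (x - √1594)(x + √1594). The splitting field is K = Q(√1594). Since 1594 is squarefree and > 1, it is not a perfect square, so x^2 - 1594 is irreducible over Q and [Q(√1594) : Q] = 2. Hence [K : Q] = 2.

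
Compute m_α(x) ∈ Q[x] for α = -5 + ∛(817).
m_α(x) = x^3 + 15x^2 + 75x - 692

Set β = α + 5 = ∛(817), so β^3 = 817. Then (α + 5)^3 - 817 = 0, i.e. α is a root of g(x) = (x + 5)^3 - 817 = x^3 + 15x^2 + 75x - 692. Since g(x) = h(x + 5) where h(x) = x^3 - 817, and h is irreducible over Q (because 817 is not a perfect cube, so h has no rational root, and a monic cubic with no rational root is irreducible), g is also irreducible (irreducibility is preserved under the substitution x → x + 5). Hence m_α(x) = x^3 + 15x^2 + 75x - 692.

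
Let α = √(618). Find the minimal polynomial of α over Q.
m_α(x) = x^2 - 618

α satisfies α^2 - 618 = 0, so x^2 - 618 annihilates α. Since d = 618 is squarefree and ≠ 1, it is not a perfect square in Q, so x^2 - 618 has no rational root and is therefore irreducible over Q (a degree-2 polynomial over a field is irreducible iff it has no root). Hence m_α(x) = x^2 - 618.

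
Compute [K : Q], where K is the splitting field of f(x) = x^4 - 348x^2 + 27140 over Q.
[K : Q] = 4

Solving the quadratic in x^2: x^2 = (348 ± √(348^2 - 4·27140))/2 = (348 ± √12544)/2 = (348 ± 112)/2, giving x^2 = 230 or x^2 = 118. So f(x) = (x^2 - 230)(x^2 - 118) and the roots of f are ±√230, ±√118. Hence the splitting field is K = Q(√230, √118). Since 230 and 118 are distinct squarefree integers > 1, their product 27140 is not a perfect square, so √118 ∉ Q(√230). By the tower law [K:Q] = [Q(√230,√118):Q(√230)] · [Q(√230):Q] = 2 · 2 = 4.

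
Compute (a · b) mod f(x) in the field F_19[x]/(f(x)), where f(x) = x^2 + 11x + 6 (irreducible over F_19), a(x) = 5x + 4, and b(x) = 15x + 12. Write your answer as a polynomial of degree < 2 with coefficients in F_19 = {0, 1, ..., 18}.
a · b ≡ 17x + 16 (mod f(x))

Multiply in F_19[x]: a(x)·b(x) = (5x + 4)·(15x + 12) = 18x^2 + 6x + 10. This has degree ≥ 2, so divide by f(x) over F_19: 18x^2 + 6x + 10 = (18)·(x^2 + 11x + 6) + (17x + 16). Hence a·b ≡ 17x + 16 (mod f). (F_19[x]/(f) is a field with 19^2 = 361 elements since f is irreducible of degree 2.)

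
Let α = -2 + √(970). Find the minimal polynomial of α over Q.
m_α(x) = x^2 + 4x - 966

From α + 2 = √(970), squaring gives (α + 2)^2 = 970, i.e. α^2 + 4α + 4 = 970, so α^2 + 4α - 966 = 0. The discriminant of x^2 + 4x - 966 is (4)^2 - 4·(-966) = 16 + 3864 = 3880, and 4·(970) is not a perfect square in Q since 970 is squarefree and ≠ 1. Hence x^2 + 4x - 966 is irreducible over Q and is the minimal polynomial of α.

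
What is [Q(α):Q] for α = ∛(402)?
[Q(α):Q] = 3

The minimal polynomial of α is x^3 - 402, irreducible over Q since 402 is not a perfect cube (so x^3 - 402 has no rational root). Hence [Q(α):Q] = deg(m_α) = 3.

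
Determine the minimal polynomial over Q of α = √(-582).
m_α(x) = x^2 + 582

α satisfies α^2 + 582 = 0, so x^2 + 582 annihilates α. Since d = -582 is squarefree and ≠ 1, it is not a perfect square in Q, so x^2 + 582 has no rational root and is therefore irreducible over Q (a degree-2 polynomial over a field is irreducible iff it has no root). Hence m_α(x) = x^2 + 582.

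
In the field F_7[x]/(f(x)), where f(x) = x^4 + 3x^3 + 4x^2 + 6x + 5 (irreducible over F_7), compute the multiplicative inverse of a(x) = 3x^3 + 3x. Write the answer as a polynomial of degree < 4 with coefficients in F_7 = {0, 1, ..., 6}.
a(x)^(-1) ≡ 3x^3 + x^2 + 5x + 3 (mod f(x))

Since f is irreducible over F_7, F_7[x]/(f) is a field and a(x) ≠ 0 has an inverse. Apply the extended Euclidean algorithm to f(x) and a(x) in F_7[x]: f(x) = (5x + 1)·a(x) + (3x^2 + 3x + 5);  a(x) = (x + 6)·(3x^2 + 3x + 5) + (x + 5);  (3x^2 + 3x + 5) = (3x + 2)·(x + 5) + (2). The last nonzero remainder is the constant 2 = gcd(f, a) in F_7. Back-substituting through the division chain expresses 2 = s(x)·a(x) + t(x)·f(x) with s(x) ≡ 6x^3 + 2x^2 + 3x + 6 (mod f), so (6x^3 + 2x^2 + 3x + 6)·a(x) ≡ 2 (mod f). Multiplying by 2^(-1) ≡ 4 in F_7 gives a(x)^(-1) ≡ 4·(6x^3 + 2x^2 + 3x + 6) ≡ 3x^3 + x^2 + 5x + 3 (mod f). Check: (3x^3 + 3x)·(3x^3 + x^2 + 5x + 3) = 2x^6 + 3x^5 + 3x^4 + 5x^3 + x^2 + 2x ≡ 1 (mod x^4 + 3x^3 + 4x^2 + 6x + 5).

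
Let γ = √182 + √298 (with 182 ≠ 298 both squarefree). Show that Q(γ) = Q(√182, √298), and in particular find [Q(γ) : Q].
[Q(γ) : Q] = 4 (equivalently, Q(γ) = Q(√182, √298))

Obviously Q(γ) ⊆ Q(√182, √298), and [Q(√182, √298):Q] = 4 (since 182, 298 are distinct squarefree integers > 1 with 54236 not a perfect square). To show equality we compute the minimal polynomial of γ. From γ = √182 + √298: γ^2 = 182 + 2√(54236) + 298 = 480 + 2√(54236), so γ^2 - 480 = 2√(54236); squaring, (γ^2 - 480)^2 = 4·54236, i.e. γ^4 - 960γ^2 + 230400 - 216944 = 0, i.e. γ^4 - 960γ^2 + 13456 = 0. So γ is a root of x^4 - 960x^2 + 13456. This polynomial is irreducible over Q: it has no rational root (each ±√182 ± √298 is irrational), and any factorization into two quadratics over Q would force √(54236) ∈ Q (pairing opposite roots) or √182, √298 ∈ Q (other pairings), all impossible. Hence [Q(γ):Q] = 4 = [Q(√182, √298):Q], so Q(γ) = Q(√182, √298).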